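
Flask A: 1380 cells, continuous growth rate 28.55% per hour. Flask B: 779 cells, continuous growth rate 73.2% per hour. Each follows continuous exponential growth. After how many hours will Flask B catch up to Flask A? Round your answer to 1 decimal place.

t ≈ 1.3 hours

1380·e^(0.2855t) = 779·e^(0.732t)
1380/779 = e^((0.732 − 0.2855)t) → ln(1.7715) = 0.4465·t
t = 0.57183 / 0.4465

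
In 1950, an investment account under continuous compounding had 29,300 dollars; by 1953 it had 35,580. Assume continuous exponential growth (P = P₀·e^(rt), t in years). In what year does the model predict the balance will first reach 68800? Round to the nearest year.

year 1963

r = ln(35580/29300) / 3 = 0.1942/3 ≈ 0.064732 per year
t = ln(68800/29300) / r = 0.85362/0.064732 ≈ 13.19 years after 1950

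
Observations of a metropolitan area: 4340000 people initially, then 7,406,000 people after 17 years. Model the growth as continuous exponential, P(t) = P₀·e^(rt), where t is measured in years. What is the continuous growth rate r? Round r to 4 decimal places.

r ≈ 0.0314 per year

7406000 = 4340000 · e^(r·17)
e^(17r) = 7406000/4340000 = 1.70645
r = ln(1.70645) / 17 = 0.53442 / 17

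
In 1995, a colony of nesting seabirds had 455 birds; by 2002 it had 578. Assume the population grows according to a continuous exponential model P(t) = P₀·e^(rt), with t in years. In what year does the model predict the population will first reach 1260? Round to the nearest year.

r = ln(578/455) / 7 = 0.23928/7 ≈ 0.034182 per year
t = ln(1260/455) / r = 1.01857/0.034182 ≈ 29.8 years after 1995

year 2025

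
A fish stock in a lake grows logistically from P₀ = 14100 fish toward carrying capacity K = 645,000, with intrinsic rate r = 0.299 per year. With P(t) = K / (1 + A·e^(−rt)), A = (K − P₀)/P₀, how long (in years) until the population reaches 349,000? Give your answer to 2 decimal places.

A = (645000 − 14100)/14100 = 44.74468
349000 = 645000/(1 + 44.74468·e^(−0.299t)) → 1 + 44.74468·e^(−0.299t) = 1.84814
e^(−0.299t) = 0.018955 → t = ln(52.7564)/0.299 = 3.96569/0.299

t ≈ 13.26 years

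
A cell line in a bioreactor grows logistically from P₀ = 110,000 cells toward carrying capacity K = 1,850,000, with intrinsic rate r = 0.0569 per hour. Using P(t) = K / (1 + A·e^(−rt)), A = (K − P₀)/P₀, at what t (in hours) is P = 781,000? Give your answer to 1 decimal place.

t ≈ 43.0 hours

A = (1850000 − 110000)/110000 = 15.81818
781000 = 1850000/(1 + 15.81818·e^(−0.0569t)) → 1 + 15.81818·e^(−0.0569t) = 2.36876
e^(−0.0569t) = 0.086531 → t = ln(11.55659)/0.0569 = 2.44726/0.0569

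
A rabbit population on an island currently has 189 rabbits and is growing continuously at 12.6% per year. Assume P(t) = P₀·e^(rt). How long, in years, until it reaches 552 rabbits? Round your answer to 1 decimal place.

t ≈ 8.5 years

552 = 189 · e^(0.126·t)
t = ln(552/189) / 0.126 = ln(2.92063) / 0.126 = 1.0718 / 0.126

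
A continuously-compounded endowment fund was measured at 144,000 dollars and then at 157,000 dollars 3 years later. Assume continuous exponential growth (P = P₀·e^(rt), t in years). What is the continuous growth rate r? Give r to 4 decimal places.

157000 = 144000 · e^(r·3)
e^(3r) = 157000/144000 = 1.09028
r = ln(1.09028) / 3 = 0.08643 / 3

r ≈ 0.0288 per year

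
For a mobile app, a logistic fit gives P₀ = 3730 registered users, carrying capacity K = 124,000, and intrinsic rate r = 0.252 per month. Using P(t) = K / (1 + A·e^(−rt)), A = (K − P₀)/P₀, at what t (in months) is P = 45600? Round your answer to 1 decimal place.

A = (124000 − 3730)/3730 = 32.24397
45600 = 124000/(1 + 32.24397·e^(−0.252t)) → 1 + 32.24397·e^(−0.252t) = 2.7193
e^(−0.252t) = 0.053322 → t = ln(18.75414)/0.252 = 2.93141/0.252

t ≈ 11.6 months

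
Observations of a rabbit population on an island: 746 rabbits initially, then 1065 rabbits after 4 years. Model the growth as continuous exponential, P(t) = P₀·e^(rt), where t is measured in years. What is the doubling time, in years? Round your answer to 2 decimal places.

doubling time ≈ 7.79 years

r = ln(1065/746) / 4 = ln(1.42761) / 4 ≈ 0.089001 per year
doubling time = ln 2 / |r| = 0.69315 / 0.089001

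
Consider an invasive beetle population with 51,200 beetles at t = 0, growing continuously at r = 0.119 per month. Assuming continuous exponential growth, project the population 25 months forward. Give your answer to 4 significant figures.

P(25) = 51200 · e^(0.119·25) = 51200 · e^(2.975)
= 51200 · 19.58962 ≈ 1002988.71

≈ 1,003,000 beetles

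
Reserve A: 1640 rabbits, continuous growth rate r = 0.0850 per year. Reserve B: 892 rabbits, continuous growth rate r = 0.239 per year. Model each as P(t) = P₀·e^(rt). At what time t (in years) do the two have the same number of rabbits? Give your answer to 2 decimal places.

1640·e^(0.085t) = 892·e^(0.239t)
1640/892 = e^((0.239 − 0.085)t) → ln(1.83857) = 0.154·t
t = 0.60899 / 0.154

t ≈ 3.95 years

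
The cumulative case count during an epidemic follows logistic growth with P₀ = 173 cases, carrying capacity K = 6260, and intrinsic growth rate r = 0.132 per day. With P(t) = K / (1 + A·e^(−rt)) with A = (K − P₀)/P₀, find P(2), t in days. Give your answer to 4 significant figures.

A = (6260 − 173)/173 = 35.18497
P(2) = 6260 / (1 + 35.18497·e^(−0.132·2)) = 6260 / (1 + 35.18497·0.767974)
= 6260 / 28.02113 ≈ 223.4

≈ 223.4 cases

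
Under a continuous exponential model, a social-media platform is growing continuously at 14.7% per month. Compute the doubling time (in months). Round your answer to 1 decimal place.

doubling time ≈ 4.7 months

doubling time = ln(2) / |r| = 0.69315 / 0.147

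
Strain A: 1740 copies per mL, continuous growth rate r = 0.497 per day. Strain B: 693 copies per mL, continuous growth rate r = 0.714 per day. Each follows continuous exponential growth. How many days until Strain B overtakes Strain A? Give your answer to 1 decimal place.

1740·e^(0.497t) = 693·e^(0.714t)
1740/693 = e^((0.714 − 0.497)t) → ln(2.51082) = 0.217·t
t = 0.92061 / 0.217

t ≈ 4.2 days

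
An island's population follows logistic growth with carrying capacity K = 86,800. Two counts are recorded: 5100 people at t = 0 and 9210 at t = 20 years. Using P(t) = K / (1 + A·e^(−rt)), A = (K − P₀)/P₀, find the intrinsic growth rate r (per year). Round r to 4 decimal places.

A = (86800 − 5100)/5100 = 16.01961
9210 = 86800/(1 + 16.01961·e^(−r·20)) → e^(−20r) = (9.42454 − 1)/16.01961 = 0.525889
r = −ln(0.525889)/20 = 0.64266/20

r ≈ 0.0321 per year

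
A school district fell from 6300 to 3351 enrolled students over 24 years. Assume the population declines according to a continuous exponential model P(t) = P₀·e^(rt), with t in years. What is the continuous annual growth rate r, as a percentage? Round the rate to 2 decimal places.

r ≈ -2.63% per year

3351 = 6300 · e^(r·24)
e^(24r) = 3351/6300 = 0.5319
r = ln(0.5319) / 24 = -0.63129 / 24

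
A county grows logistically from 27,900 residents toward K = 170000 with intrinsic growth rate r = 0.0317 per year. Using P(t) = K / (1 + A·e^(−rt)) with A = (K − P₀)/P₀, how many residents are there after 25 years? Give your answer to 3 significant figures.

A = (170000 − 27900)/27900 = 5.09319
P(25) = 170000 / (1 + 5.09319·e^(−0.0317·25)) = 170000 / (1 + 5.09319·0.452712)
= 170000 / 3.30575 ≈ 51425.61

≈ 51,400 residents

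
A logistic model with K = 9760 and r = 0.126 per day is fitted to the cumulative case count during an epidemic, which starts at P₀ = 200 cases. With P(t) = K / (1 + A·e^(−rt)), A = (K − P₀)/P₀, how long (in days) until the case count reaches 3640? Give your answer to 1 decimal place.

t ≈ 26.6 days

A = (9760 − 200)/200 = 47.8
3640 = 9760/(1 + 47.8·e^(−0.126t)) → 1 + 47.8·e^(−0.126t) = 2.68132
e^(−0.126t) = 0.035174 → t = ln(28.43007)/0.126 = 3.34745/0.126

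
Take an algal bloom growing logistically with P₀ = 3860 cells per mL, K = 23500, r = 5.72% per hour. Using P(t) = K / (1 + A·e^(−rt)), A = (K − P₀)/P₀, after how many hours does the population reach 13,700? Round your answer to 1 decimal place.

t ≈ 34.3 hours

A = (23500 − 3860)/3860 = 5.08808
13700 = 23500/(1 + 5.08808·e^(−0.0572t)) → 1 + 5.08808·e^(−0.0572t) = 1.71533
e^(−0.0572t) = 0.140589 → t = ln(7.11293)/0.0572 = 1.96191/0.0572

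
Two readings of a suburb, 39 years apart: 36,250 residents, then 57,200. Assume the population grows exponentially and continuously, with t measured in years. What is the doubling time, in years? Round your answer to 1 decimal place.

doubling time ≈ 59.3 years

r = ln(57200/36250) / 39 = ln(1.57793) / 39 ≈ 0.011695 per year
doubling time = ln 2 / |r| = 0.69315 / 0.011695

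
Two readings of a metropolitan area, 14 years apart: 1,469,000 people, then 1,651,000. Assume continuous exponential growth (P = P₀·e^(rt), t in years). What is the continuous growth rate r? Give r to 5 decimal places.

1651000 = 1469000 · e^(r·14)
e^(14r) = 1651000/1469000 = 1.12389
r = ln(1.12389) / 14 = 0.1168 / 14

r ≈ 0.00834 per year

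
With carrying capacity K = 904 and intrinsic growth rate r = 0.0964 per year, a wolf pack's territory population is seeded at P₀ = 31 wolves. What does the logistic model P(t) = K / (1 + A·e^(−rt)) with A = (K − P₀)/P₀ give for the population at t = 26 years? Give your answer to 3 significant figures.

A = (904 − 31)/31 = 28.16129
P(26) = 904 / (1 + 28.16129·e^(−0.0964·26)) = 904 / (1 + 28.16129·0.081561)
= 904 / 3.29687 ≈ 274.2

≈ 274 wolves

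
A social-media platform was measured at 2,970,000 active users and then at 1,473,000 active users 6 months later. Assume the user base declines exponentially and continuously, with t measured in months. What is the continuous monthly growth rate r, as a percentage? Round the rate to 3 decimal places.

r ≈ -11.688% per month

1473000 = 2970000 · e^(r·6)
e^(6r) = 1473000/2970000 = 0.49596
r = ln(0.49596) / 6 = -0.70126 / 6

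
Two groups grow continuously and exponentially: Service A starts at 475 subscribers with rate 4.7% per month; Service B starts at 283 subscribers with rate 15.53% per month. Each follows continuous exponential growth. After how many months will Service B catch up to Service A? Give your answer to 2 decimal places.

475·e^(0.047t) = 283·e^(0.1553t)
475/283 = e^((0.1553 − 0.047)t) → ln(1.67845) = 0.1083·t
t = 0.51787 / 0.1083

t ≈ 4.78 months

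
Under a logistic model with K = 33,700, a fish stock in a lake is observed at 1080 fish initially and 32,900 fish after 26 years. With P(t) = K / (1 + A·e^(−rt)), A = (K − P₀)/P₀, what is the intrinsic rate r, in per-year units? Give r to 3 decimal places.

r ≈ 0.274 per year

A = (33700 − 1080)/1080 = 30.2037
32900 = 33700/(1 + 30.2037·e^(−r·26)) → e^(−26r) = (1.02432 − 1)/30.2037 = 0.000805
r = −ln(0.000805)/26 = 7.12458/26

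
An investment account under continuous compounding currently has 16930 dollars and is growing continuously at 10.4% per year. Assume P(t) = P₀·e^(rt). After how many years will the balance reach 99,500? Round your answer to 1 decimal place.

99500 = 16930 · e^(0.104·t)
t = ln(99500/16930) / 0.104 = ln(5.87714) / 0.104 = 1.77107 / 0.104

t ≈ 17.0 years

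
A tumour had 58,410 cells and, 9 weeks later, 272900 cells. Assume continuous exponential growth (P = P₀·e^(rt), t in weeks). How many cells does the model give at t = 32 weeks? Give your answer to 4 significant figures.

r = ln(272900/58410) / 9 ≈ 0.171291 per week
P(32) = 58410 · e^(0.171291·32) = 58410 · 240.16101 ≈ 14027804.7

≈ 14,030,000 cells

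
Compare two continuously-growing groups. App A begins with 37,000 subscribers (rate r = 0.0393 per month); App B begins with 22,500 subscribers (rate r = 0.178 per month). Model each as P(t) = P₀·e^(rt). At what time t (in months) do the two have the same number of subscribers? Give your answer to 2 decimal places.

t ≈ 3.59 months

37000·e^(0.0393t) = 22500·e^(0.178t)
37000/22500 = e^((0.178 − 0.0393)t) → ln(1.64444) = 0.1387·t
t = 0.4974 / 0.1387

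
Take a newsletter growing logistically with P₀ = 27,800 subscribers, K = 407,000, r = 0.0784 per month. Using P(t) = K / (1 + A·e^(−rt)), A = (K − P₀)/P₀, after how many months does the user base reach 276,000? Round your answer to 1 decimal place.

t ≈ 42.8 months

A = (407000 − 27800)/27800 = 13.64029
276000 = 407000/(1 + 13.64029·e^(−0.0784t)) → 1 + 13.64029·e^(−0.0784t) = 1.47464
e^(−0.0784t) = 0.034797 → t = ln(28.73832)/0.0784 = 3.35823/0.0784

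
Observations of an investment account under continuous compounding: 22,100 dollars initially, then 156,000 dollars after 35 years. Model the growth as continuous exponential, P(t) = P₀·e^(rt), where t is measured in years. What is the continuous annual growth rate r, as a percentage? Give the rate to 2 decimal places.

156000 = 22100 · e^(r·35)
e^(35r) = 156000/22100 = 7.05882
r = ln(7.05882) / 35 = 1.95428 / 35

r ≈ 5.58% per year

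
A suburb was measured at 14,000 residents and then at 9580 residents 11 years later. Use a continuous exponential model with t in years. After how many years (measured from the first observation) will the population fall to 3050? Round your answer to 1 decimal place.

t ≈ 44.2 years

r = ln(9580/14000) / 11 ≈ -0.034489 per year
t = ln(3050/14000) / r = -1.52392 / -0.034489 ≈ 44.185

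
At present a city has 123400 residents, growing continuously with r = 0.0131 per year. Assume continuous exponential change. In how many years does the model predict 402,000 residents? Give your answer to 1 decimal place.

402000 = 123400 · e^(0.0131·t)
t = ln(402000/123400) / 0.0131 = ln(3.2577) / 0.0131 = 1.18102 / 0.0131

t ≈ 90.2 years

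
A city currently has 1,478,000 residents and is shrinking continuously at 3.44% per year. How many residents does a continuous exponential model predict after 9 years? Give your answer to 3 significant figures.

P(9) = 1478000 · e^(-0.0344·9) = 1478000 · e^(-0.3096)
= 1478000 · 0.73374 ≈ 1084468.3

≈ 1,080,000 residents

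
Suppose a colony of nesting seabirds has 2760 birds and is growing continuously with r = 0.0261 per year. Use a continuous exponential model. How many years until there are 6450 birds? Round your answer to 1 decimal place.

t ≈ 32.5 years

6450 = 2760 · e^(0.0261·t)
t = ln(6450/2760) / 0.0261 = ln(2.33696) / 0.0261 = 0.84885 / 0.0261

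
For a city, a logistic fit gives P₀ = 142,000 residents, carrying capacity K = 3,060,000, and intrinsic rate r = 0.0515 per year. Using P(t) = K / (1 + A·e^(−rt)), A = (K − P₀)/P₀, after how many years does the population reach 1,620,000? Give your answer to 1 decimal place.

A = (3060000 − 142000)/142000 = 20.5493
1620000 = 3060000/(1 + 20.5493·e^(−0.0515t)) → 1 + 20.5493·e^(−0.0515t) = 1.88889
e^(−0.0515t) = 0.043256 → t = ln(23.11796)/0.0515 = 3.14061/0.0515

t ≈ 61.0 years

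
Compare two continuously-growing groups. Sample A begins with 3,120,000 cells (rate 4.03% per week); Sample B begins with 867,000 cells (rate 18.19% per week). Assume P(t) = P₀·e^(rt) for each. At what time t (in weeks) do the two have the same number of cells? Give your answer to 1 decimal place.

3120000·e^(0.0403t) = 867000·e^(0.1819t)
3120000/867000 = e^((0.1819 − 0.0403)t) → ln(3.59862) = 0.1416·t
t = 1.28055 / 0.1416

t ≈ 9.0 weeks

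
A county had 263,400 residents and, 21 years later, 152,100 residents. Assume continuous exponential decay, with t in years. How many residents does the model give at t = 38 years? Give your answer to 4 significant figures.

r = ln(152100/263400) / 21 ≈ -0.026149 per year
P(38) = 263400 · e^(-0.026149·38) = 263400 · 0.37021 ≈ 97514.38

≈ 97,510 residents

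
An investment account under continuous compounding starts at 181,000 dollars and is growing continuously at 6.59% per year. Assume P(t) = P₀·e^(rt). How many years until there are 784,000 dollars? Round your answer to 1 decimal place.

784000 = 181000 · e^(0.0659·t)
t = ln(784000/181000) / 0.0659 = ln(4.33149) / 0.0659 = 1.46591 / 0.0659

t ≈ 22.2 years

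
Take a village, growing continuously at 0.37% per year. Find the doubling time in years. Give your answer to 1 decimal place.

doubling time = ln(2) / |r| = 0.69315 / 0.0037

doubling time ≈ 187.3 years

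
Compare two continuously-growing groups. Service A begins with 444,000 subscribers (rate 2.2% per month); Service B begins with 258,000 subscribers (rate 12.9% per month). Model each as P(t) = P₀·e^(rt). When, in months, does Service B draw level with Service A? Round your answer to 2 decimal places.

444000·e^(0.022t) = 258000·e^(0.129t)
444000/258000 = e^((0.129 − 0.022)t) → ln(1.72093) = 0.107·t
t = 0.54286 / 0.107

t ≈ 5.07 months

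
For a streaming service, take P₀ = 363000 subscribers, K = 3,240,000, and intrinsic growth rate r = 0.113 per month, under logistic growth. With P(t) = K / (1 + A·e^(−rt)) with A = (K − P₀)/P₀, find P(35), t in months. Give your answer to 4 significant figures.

A = (3240000 − 363000)/363000 = 7.92562
P(35) = 3240000 / (1 + 7.92562·e^(−0.113·35)) = 3240000 / (1 + 7.92562·0.019159)
= 3240000 / 1.15184 ≈ 2812880.12

≈ 2,813,000 subscribers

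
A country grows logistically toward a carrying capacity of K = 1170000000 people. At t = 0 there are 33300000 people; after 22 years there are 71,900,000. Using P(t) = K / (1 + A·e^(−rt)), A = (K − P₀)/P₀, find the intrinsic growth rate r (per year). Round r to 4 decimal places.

A = (1170000000 − 33300000)/33300000 = 34.13514
71900000 = 1170000000/(1 + 34.13514·e^(−r·22)) → e^(−22r) = (16.2726 − 1)/34.13514 = 0.447416
r = −ln(0.447416)/22 = 0.80427/22

r ≈ 0.0366 per year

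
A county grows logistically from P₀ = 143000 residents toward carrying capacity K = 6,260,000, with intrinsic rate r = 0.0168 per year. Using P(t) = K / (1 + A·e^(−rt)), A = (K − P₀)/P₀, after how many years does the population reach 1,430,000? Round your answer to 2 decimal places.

A = (6260000 − 143000)/143000 = 42.77622
1430000 = 6260000/(1 + 42.77622·e^(−0.0168t)) → 1 + 42.77622·e^(−0.0168t) = 4.37762
e^(−0.0168t) = 0.07896 → t = ln(12.6646)/0.0168 = 2.53881/0.0168

t ≈ 151.12 years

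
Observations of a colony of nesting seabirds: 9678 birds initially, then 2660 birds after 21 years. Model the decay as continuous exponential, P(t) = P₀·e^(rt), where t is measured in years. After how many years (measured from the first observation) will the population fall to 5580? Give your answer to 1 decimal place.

t ≈ 9.0 years

r = ln(2660/9678) / 21 ≈ -0.061501 per year
t = ln(5580/9678) / r = -0.55067 / -0.061501 ≈ 8.954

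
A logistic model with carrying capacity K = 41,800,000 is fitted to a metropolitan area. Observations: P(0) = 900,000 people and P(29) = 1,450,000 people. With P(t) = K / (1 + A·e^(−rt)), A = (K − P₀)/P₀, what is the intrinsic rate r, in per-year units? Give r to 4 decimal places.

A = (41800000 − 900000)/900000 = 45.44444
1450000 = 41800000/(1 + 45.44444·e^(−r·29)) → e^(−29r) = (28.82759 − 1)/45.44444 = 0.612343
r = −ln(0.612343)/29 = 0.49046/29

r ≈ 0.0169 per year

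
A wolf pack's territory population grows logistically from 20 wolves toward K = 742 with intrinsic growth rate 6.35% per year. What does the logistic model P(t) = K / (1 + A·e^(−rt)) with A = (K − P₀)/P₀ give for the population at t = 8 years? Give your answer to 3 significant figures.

A = (742 − 20)/20 = 36.1
P(8) = 742 / (1 + 36.1·e^(−0.0635·8)) = 742 / (1 + 36.1·0.601698)
= 742 / 22.72129 ≈ 32.66

≈ 32.7 wolves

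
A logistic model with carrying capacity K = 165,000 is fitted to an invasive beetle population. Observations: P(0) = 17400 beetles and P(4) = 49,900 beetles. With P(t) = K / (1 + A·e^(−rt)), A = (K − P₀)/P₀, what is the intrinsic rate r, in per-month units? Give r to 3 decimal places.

r ≈ 0.326 per month

A = (165000 − 17400)/17400 = 8.48276
49900 = 165000/(1 + 8.48276·e^(−r·4)) → e^(−4r) = (3.30661 − 1)/8.48276 = 0.271918
r = −ln(0.271918)/4 = 1.30226/4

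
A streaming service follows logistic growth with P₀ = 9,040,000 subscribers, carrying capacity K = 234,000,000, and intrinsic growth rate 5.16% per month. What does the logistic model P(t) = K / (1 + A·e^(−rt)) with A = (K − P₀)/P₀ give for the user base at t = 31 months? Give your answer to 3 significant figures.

A = (234000000 − 9040000)/9040000 = 24.88496
P(31) = 234000000 / (1 + 24.88496·e^(−0.0516·31)) = 234000000 / (1 + 24.88496·0.201977)
= 234000000 / 6.0262 ≈ 38830466.23

≈ 38,800,000 subscribers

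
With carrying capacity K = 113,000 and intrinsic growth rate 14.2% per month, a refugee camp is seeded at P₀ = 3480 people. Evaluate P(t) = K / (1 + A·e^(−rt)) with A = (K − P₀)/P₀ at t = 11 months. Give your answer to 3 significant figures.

≈ 14,900 people

A = (113000 − 3480)/3480 = 31.47126
P(11) = 113000 / (1 + 31.47126·e^(−0.142·11)) = 113000 / (1 + 31.47126·0.209716)
= 113000 / 7.60003 ≈ 14868.35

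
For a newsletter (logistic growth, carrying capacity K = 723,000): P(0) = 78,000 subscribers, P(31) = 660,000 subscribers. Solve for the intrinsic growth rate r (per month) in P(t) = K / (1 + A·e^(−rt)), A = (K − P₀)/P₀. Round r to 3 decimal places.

r ≈ 0.144 per month

A = (723000 − 78000)/78000 = 8.26923
660000 = 723000/(1 + 8.26923·e^(−r·31)) → e^(−31r) = (1.09545 − 1)/8.26923 = 0.011543
r = −ln(0.011543)/31 = 4.46165/31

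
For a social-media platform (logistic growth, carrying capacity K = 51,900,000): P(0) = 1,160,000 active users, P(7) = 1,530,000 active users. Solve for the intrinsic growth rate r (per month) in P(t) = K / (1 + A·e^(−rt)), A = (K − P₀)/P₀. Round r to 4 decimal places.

r ≈ 0.0406 per month

A = (51900000 − 1160000)/1160000 = 43.74138
1530000 = 51900000/(1 + 43.74138·e^(−r·7)) → e^(−7r) = (33.92157 − 1)/43.74138 = 0.752641
r = −ln(0.752641)/7 = 0.28417/7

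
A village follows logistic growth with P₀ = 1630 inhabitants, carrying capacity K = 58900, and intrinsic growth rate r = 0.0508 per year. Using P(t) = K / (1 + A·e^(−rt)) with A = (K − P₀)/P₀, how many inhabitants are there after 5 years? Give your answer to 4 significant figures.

A = (58900 − 1630)/1630 = 35.13497
P(5) = 58900 / (1 + 35.13497·e^(−0.0508·5)) = 58900 / (1 + 35.13497·0.775692)
= 58900 / 28.25391 ≈ 2084.67

≈ 2,085 inhabitants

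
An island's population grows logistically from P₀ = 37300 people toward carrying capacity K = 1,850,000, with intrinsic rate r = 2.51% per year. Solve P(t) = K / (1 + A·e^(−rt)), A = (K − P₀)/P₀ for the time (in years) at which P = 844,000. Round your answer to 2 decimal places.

A = (1850000 − 37300)/37300 = 48.59786
844000 = 1850000/(1 + 48.59786·e^(−0.0251t)) → 1 + 48.59786·e^(−0.0251t) = 2.19194
e^(−0.0251t) = 0.024527 → t = ln(40.77196)/0.0251 = 3.70799/0.0251

t ≈ 147.73 years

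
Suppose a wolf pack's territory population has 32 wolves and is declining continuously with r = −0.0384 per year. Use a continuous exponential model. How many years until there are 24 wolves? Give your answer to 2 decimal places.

t ≈ 7.49 years

24 = 32 · e^(-0.0384·t)
t = ln(24/32) / -0.0384 = ln(0.75) / -0.0384 = -0.28768 / -0.0384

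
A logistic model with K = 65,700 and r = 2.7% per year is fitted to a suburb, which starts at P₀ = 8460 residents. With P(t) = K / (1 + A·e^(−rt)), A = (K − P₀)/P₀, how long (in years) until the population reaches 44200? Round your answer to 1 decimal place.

A = (65700 − 8460)/8460 = 6.76596
44200 = 65700/(1 + 6.76596·e^(−0.027t)) → 1 + 6.76596·e^(−0.027t) = 1.48643
e^(−0.027t) = 0.071893 → t = ln(13.90955)/0.027 = 2.63258/0.027

t ≈ 97.5 years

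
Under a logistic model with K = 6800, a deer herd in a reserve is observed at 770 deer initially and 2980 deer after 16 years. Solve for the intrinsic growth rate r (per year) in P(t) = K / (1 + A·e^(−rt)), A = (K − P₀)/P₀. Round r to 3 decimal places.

r ≈ 0.113 per year

A = (6800 − 770)/770 = 7.83117
2980 = 6800/(1 + 7.83117·e^(−r·16)) → e^(−16r) = (2.28188 − 1)/7.83117 = 0.163689
r = −ln(0.163689)/16 = 1.80978/16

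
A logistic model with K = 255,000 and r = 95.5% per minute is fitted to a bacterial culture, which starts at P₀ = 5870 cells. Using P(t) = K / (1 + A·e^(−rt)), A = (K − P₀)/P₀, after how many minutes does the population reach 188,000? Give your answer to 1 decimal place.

t ≈ 5.0 minutes

A = (255000 − 5870)/5870 = 42.44123
188000 = 255000/(1 + 42.44123·e^(−0.955t)) → 1 + 42.44123·e^(−0.955t) = 1.35638
e^(−0.955t) = 0.008397 → t = ln(119.08881)/0.955 = 4.77987/0.955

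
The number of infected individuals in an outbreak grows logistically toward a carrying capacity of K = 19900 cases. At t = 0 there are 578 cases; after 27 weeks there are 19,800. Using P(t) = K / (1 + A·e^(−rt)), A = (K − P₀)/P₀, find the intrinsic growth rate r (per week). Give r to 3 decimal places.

r ≈ 0.326 per week

A = (19900 − 578)/578 = 33.42907
19800 = 19900/(1 + 33.42907·e^(−r·27)) → e^(−27r) = (1.00505 − 1)/33.42907 = 0.000151
r = −ln(0.000151)/27 = 8.79769/27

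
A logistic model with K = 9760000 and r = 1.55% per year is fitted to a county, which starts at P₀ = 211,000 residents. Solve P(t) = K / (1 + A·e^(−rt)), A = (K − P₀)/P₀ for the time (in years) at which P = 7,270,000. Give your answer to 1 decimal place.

A = (9760000 − 211000)/211000 = 45.25592
7270000 = 9760000/(1 + 45.25592·e^(−0.0155t)) → 1 + 45.25592·e^(−0.0155t) = 1.3425
e^(−0.0155t) = 0.007568 → t = ln(132.13276)/0.0155 = 4.88381/0.0155

t ≈ 315.1 years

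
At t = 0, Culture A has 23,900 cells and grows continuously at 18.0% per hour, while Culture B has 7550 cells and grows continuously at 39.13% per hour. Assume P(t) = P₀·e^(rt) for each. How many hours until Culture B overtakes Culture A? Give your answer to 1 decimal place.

23900·e^(0.18t) = 7550·e^(0.3913t)
23900/7550 = e^((0.3913 − 0.18)t) → ln(3.16556) = 0.2113·t
t = 1.15233 / 0.2113

t ≈ 5.5 hours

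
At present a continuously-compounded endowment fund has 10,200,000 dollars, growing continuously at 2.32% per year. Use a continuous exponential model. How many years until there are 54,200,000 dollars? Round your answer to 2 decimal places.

t ≈ 72.00 years

54200000 = 10200000 · e^(0.0232·t)
t = ln(54200000/10200000) / 0.0232 = ln(5.31373) / 0.0232 = 1.67029 / 0.0232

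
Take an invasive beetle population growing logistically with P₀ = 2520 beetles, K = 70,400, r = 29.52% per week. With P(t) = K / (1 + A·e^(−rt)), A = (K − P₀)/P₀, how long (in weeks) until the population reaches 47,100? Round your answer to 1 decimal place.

A = (70400 − 2520)/2520 = 26.93651
47100 = 70400/(1 + 26.93651·e^(−0.2952t)) → 1 + 26.93651·e^(−0.2952t) = 1.49469
e^(−0.2952t) = 0.018365 → t = ln(54.45105)/0.2952 = 3.9973/0.2952

t ≈ 13.5 weeks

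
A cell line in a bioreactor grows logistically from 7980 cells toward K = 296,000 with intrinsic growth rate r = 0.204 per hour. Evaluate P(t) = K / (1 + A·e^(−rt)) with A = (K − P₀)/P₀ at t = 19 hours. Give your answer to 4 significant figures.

A = (296000 − 7980)/7980 = 36.09273
P(19) = 296000 / (1 + 36.09273·e^(−0.204·19)) = 296000 / (1 + 36.09273·0.020734)
= 296000 / 1.74833 ≈ 169304.22

≈ 169,300 cells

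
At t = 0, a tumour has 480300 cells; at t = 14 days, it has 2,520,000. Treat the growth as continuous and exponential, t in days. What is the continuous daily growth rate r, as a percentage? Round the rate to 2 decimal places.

r ≈ 11.84% per day

2520000 = 480300 · e^(r·14)
e^(14r) = 2520000/480300 = 5.24672
r = ln(5.24672) / 14 = 1.6576 / 14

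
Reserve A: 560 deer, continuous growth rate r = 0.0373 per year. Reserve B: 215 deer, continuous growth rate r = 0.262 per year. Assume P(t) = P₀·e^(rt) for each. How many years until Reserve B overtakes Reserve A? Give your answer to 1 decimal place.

t ≈ 4.3 years

560·e^(0.0373t) = 215·e^(0.262t)
560/215 = e^((0.262 − 0.0373)t) → ln(2.60465) = 0.2247·t
t = 0.9573 / 0.2247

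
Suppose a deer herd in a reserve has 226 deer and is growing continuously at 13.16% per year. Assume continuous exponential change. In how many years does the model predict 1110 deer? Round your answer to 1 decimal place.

1110 = 226 · e^(0.1316·t)
t = ln(1110/226) / 0.1316 = ln(4.9115) / 0.1316 = 1.59158 / 0.1316

t ≈ 12.1 years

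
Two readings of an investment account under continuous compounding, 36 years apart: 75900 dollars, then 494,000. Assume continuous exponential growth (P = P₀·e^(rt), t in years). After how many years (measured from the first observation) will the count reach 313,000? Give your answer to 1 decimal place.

t ≈ 27.2 years

r = ln(494000/75900) / 36 ≈ 0.052031 per year
t = ln(313000/75900) / r = 1.41679 / 0.052031 ≈ 27.23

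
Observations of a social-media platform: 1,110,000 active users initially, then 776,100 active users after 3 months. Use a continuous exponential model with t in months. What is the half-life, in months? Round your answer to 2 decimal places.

r = ln(776100/1110000) / 3 = ln(0.69919) / 3 ≈ -0.119278 per month
half-life = ln 2 / |r| = 0.69315 / 0.119278

half-life ≈ 5.81 months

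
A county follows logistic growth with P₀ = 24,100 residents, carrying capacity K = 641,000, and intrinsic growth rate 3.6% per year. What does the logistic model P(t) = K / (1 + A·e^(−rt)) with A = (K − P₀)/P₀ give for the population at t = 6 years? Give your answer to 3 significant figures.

≈ 29,600 residents

A = (641000 − 24100)/24100 = 25.59751
P(6) = 641000 / (1 + 25.59751·e^(−0.036·6)) = 641000 / (1 + 25.59751·0.805735)
= 641000 / 21.62482 ≈ 29641.87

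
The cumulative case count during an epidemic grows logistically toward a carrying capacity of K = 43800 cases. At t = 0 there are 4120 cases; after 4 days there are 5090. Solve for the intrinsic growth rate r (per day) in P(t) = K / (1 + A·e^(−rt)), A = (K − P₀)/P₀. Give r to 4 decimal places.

r ≈ 0.0590 per day

A = (43800 − 4120)/4120 = 9.63107
5090 = 43800/(1 + 9.63107·e^(−r·4)) → e^(−4r) = (8.60511 − 1)/9.63107 = 0.789643
r = −ln(0.789643)/4 = 0.23617/4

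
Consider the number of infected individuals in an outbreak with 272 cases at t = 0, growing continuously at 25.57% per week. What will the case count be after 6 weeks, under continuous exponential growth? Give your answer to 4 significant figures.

P(6) = 272 · e^(0.2557·6) = 272 · e^(1.5342)
= 272 · 4.63761 ≈ 1261.43

≈ 1,261 cases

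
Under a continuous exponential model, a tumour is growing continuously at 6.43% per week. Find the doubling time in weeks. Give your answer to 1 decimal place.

doubling time ≈ 10.8 weeks

doubling time = ln(2) / |r| = 0.69315 / 0.0643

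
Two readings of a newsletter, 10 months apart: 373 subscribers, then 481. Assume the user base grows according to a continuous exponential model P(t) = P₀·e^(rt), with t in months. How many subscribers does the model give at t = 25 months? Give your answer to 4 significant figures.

r = ln(481/373) / 10 ≈ 0.025429 per month
P(25) = 373 · e^(0.025429·25) = 373 · 1.88839 ≈ 704.37

≈ 704.4 subscribers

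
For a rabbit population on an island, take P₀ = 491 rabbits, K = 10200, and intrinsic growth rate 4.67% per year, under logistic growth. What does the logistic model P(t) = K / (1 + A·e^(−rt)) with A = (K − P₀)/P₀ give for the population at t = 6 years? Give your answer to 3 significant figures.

A = (10200 − 491)/491 = 19.77393
P(6) = 10200 / (1 + 19.77393·e^(−0.0467·6)) = 10200 / (1 + 19.77393·0.755633)
= 10200 / 15.94183 ≈ 639.83

≈ 640 rabbits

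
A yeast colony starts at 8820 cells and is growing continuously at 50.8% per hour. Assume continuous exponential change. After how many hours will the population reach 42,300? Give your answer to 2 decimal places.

t ≈ 3.09 hours

42300 = 8820 · e^(0.508·t)
t = ln(42300/8820) / 0.508 = ln(4.79592) / 0.508 = 1.56777 / 0.508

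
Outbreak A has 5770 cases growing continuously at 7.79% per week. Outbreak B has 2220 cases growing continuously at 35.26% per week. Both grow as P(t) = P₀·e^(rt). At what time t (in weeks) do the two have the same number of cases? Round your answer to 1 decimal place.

5770·e^(0.0779t) = 2220·e^(0.3526t)
5770/2220 = e^((0.3526 − 0.0779)t) → ln(2.5991) = 0.2747·t
t = 0.95516 / 0.2747

t ≈ 3.5 weeks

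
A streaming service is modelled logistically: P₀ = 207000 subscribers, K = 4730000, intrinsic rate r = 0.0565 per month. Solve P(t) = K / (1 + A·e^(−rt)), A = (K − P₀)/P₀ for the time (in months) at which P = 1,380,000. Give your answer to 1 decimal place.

t ≈ 38.9 months

A = (4730000 − 207000)/207000 = 21.85024
1380000 = 4730000/(1 + 21.85024·e^(−0.0565t)) → 1 + 21.85024·e^(−0.0565t) = 3.42754
e^(−0.0565t) = 0.111099 → t = ln(9.001)/0.0565 = 2.19734/0.0565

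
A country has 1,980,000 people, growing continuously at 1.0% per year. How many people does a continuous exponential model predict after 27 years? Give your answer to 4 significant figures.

P(27) = 1980000 · e^(0.01·27) = 1980000 · e^(0.27)
= 1980000 · 1.30996 ≈ 2593729.61

≈ 2,594,000 people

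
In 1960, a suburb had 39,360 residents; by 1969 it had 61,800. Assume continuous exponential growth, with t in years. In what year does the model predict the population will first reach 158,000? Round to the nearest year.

r = ln(61800/39360) / 9 = 0.45115/9 ≈ 0.050128 per year
t = ln(158000/39360) / r = 1.38984/0.050128 ≈ 27.73 years after 1960

year 1988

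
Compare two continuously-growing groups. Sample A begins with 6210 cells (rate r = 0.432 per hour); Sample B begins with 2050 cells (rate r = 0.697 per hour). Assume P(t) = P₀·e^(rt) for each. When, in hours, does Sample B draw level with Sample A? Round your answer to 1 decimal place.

6210·e^(0.432t) = 2050·e^(0.697t)
6210/2050 = e^((0.697 − 0.432)t) → ln(3.02927) = 0.265·t
t = 1.10832 / 0.265

t ≈ 4.2 hours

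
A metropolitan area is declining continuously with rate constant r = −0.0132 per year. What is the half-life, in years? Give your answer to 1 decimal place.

half-life = ln(2) / |r| = 0.69315 / 0.0132

half-life ≈ 52.5 years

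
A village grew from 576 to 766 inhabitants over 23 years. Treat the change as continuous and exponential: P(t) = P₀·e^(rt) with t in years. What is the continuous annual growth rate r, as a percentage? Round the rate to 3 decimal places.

r ≈ 1.239% per year

766 = 576 · e^(r·23)
e^(23r) = 766/576 = 1.32986
r = ln(1.32986) / 23 = 0.28507 / 23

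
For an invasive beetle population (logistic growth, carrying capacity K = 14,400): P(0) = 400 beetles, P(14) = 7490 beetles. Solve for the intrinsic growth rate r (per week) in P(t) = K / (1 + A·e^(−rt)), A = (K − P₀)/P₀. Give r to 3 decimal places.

r ≈ 0.260 per week

A = (14400 − 400)/400 = 35
7490 = 14400/(1 + 35·e^(−r·14)) → e^(−14r) = (1.92256 − 1)/35 = 0.026359
r = −ln(0.026359)/14 = 3.63595/14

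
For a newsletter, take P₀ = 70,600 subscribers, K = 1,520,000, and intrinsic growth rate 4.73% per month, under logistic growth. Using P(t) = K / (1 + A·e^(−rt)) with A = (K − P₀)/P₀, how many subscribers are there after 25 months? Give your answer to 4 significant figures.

A = (1520000 − 70600)/70600 = 20.52975
P(25) = 1520000 / (1 + 20.52975·e^(−0.0473·25)) = 1520000 / (1 + 20.52975·0.306512)
= 1520000 / 7.2926 ≈ 208430.38

≈ 208,400 subscribers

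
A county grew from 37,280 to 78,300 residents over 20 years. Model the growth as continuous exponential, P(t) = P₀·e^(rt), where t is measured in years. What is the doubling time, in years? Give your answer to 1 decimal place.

doubling time ≈ 18.7 years

r = ln(78300/37280) / 20 = ln(2.10032) / 20 ≈ 0.037105 per year
doubling time = ln 2 / |r| = 0.69315 / 0.037105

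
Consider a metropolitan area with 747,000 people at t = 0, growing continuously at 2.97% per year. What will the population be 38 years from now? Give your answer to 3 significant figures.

≈ 2,310,000 people

P(38) = 747000 · e^(0.0297·38) = 747000 · e^(1.1286)
= 747000 · 3.09133 ≈ 2309220.23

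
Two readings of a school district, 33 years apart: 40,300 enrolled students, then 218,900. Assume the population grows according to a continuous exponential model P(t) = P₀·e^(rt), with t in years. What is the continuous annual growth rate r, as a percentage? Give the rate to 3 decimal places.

r ≈ 5.128% per year

218900 = 40300 · e^(r·33)
e^(33r) = 218900/40300 = 5.43176
r = ln(5.43176) / 33 = 1.69226 / 33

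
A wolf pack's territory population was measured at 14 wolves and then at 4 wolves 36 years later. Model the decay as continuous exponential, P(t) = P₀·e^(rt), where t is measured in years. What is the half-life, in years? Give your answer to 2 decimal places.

half-life ≈ 19.92 years

r = ln(4/14) / 36 = ln(0.28571) / 36 ≈ -0.034799 per year
half-life = ln 2 / |r| = 0.69315 / 0.034799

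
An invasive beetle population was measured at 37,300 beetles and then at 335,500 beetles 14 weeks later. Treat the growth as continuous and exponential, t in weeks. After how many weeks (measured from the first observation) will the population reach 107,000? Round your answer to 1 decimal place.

r = ln(335500/37300) / 14 ≈ 0.156902 per week
t = ln(107000/37300) / r = 1.05384 / 0.156902 ≈ 6.717

t ≈ 6.7 weeks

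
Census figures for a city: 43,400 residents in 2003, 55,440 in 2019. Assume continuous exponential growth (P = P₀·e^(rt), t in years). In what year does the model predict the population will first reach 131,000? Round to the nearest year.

year 2075

r = ln(55440/43400) / 16 = 0.24484/16 ≈ 0.015303 per year
t = ln(131000/43400) / r = 1.10474/0.015303 ≈ 72.19 years after 2003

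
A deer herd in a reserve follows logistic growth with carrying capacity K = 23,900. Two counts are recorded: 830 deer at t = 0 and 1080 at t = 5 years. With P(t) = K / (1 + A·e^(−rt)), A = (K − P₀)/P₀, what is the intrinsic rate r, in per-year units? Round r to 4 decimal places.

A = (23900 − 830)/830 = 27.79518
1080 = 23900/(1 + 27.79518·e^(−r·5)) → e^(−5r) = (22.12963 − 1)/27.79518 = 0.76019
r = −ln(0.76019)/5 = 0.27419/5

r ≈ 0.0548 per year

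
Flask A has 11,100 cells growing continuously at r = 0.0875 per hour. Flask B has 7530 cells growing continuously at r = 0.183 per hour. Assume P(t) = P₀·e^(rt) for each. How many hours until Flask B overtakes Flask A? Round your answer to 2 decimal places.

t ≈ 4.06 hours

11100·e^(0.0875t) = 7530·e^(0.183t)
11100/7530 = e^((0.183 − 0.0875)t) → ln(1.4741) = 0.0955·t
t = 0.38805 / 0.0955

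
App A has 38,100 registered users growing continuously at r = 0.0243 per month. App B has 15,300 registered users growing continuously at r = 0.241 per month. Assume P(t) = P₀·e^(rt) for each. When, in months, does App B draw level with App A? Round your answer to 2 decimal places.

38100·e^(0.0243t) = 15300·e^(0.241t)
38100/15300 = e^((0.241 − 0.0243)t) → ln(2.4902) = 0.2167·t
t = 0.91236 / 0.2167

t ≈ 4.21 months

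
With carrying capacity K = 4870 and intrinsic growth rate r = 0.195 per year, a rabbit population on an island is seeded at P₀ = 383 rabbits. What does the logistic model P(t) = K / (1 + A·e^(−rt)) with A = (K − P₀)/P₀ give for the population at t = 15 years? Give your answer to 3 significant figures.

≈ 2,990 rabbits

A = (4870 − 383)/383 = 11.7154
P(15) = 4870 / (1 + 11.7154·e^(−0.195·15)) = 4870 / (1 + 11.7154·0.053665)
= 4870 / 1.6287 ≈ 2990.11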